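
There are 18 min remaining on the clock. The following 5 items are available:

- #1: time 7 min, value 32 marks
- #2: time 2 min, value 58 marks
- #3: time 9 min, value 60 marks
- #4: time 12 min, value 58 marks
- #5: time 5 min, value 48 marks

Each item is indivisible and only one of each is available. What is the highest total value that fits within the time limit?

Check high-value combinations within 18 min:
- #2+#3+#5: time 2+9+5=16, value 58+60+48=166
- #1+#2+#3: time 7+2+9=18, value 32+58+60=150
- #1+#2+#5: time 7+2+5=14, value 32+58+48=138
- #2+#3: time 2+9=11, value 58+60=118
- #2+#4: time 2+12=14, value 58+58=116
Best: 166 marks.

166 marks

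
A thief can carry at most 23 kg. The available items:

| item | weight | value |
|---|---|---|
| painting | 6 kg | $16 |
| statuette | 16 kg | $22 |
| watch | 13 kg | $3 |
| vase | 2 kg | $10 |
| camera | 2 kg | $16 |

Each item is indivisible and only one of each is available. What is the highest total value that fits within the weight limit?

$48

This is a 0/1 knapsack; check combinations near the capacity.
- statuette+vase+camera: weight 16+2+2=20, value 22+10+16=48
- painting+watch+vase+camera: weight 6+13+2+2=23, value 16+3+10+16=45
- painting+vase+camera: weight 6+2+2=10, value 16+10+16=42
- statuette+camera: weight 16+2=18, value 22+16=38
Best: $48.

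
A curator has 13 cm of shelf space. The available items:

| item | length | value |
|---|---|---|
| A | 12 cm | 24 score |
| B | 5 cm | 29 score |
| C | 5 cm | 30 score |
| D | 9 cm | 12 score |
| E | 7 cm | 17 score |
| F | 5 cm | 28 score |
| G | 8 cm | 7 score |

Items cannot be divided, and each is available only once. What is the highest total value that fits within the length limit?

Check high-value combinations within 13 cm:
- B+C: length 5+5=10, value 29+30=59
- C+F: length 5+5=10, value 30+28=58
- B+F: length 5+5=10, value 29+28=57
- C+E: length 5+7=12, value 30+17=47
- B+E: length 5+7=12, value 29+17=46
Best: 59 score.

59 score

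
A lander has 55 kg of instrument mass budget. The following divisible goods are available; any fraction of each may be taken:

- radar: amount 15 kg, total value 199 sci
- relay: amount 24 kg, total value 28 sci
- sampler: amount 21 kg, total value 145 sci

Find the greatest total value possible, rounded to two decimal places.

Take in order of value per unit:
- radar (199/15 per unit): all 15 → value 199, running total 199.00
- sampler (145/21 per unit): all 21 → value 145, running total 344.00
- relay (28/24 per unit): 19 of 24 → value 19×28/24 = 22.1667, running total 366.17
Total 366.17.

366.17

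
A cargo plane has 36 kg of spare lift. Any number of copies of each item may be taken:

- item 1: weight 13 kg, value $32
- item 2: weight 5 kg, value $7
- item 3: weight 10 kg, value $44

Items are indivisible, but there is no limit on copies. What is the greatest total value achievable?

Best value-per-unit is item 3 at 44/10; filling with it alone gives 3×44 = 132.
Optimal mix: 1×item 2 + 3×item 3 → weight 35, value 139.

$139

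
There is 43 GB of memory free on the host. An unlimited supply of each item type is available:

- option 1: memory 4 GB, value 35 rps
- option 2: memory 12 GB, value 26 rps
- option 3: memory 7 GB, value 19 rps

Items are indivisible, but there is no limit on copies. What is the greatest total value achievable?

Best value-per-unit is option 1 at 35/4, and filling with it alone uses memory 10×4=40. No mix of the others beats 10×35 = 350.

350 rps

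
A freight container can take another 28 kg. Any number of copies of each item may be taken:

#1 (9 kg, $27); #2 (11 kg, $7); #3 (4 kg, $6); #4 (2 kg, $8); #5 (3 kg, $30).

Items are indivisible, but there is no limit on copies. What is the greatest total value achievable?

$270

Best value-per-unit is #5 at 30/3, and filling with it alone uses weight 9×3=27. No mix of the others beats 9×30 = 270.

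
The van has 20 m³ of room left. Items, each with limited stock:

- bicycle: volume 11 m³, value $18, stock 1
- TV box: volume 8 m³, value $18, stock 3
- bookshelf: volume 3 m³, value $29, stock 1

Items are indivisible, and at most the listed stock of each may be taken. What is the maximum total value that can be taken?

Top feasible selections:
- 2×TV box + 1×bookshelf: volume 19, value 65
- 1×TV box + 1×bookshelf: volume 11, value 47
Best: $65.

$65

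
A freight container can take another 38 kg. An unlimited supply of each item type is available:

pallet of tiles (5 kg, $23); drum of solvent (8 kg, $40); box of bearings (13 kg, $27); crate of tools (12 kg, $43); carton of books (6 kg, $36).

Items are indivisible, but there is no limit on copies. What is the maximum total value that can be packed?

Best value-per-unit is carton of books at 36/6; filling with it alone gives 6×36 = 216.
Optimal mix: 1×drum of solvent + 5×carton of books → weight 38, value 220.

$220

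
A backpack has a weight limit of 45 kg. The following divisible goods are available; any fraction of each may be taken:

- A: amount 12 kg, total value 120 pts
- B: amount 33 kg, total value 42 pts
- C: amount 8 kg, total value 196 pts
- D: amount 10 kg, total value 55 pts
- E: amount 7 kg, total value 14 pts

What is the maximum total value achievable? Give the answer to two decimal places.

Take in order of value per unit:
- C (196/8 per unit): all 8 → value 196, running total 196.00
- A (120/12 per unit): all 12 → value 120, running total 316.00
- D (55/10 per unit): all 10 → value 55, running total 371.00
- E (14/7 per unit): all 7 → value 14, running total 385.00
- B (42/33 per unit): 8 of 33 → value 8×42/33 = 10.1818, running total 395.18
Total 395.18.

395.18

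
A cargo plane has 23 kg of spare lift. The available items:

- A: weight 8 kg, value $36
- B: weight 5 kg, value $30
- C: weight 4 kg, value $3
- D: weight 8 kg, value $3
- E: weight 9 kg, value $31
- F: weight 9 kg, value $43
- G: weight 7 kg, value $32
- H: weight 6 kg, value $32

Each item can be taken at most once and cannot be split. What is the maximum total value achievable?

$111

Check high-value combinations within 23 kg:
- A+F+H: weight 8+9+6=23, value 36+43+32=111
- A+B+F: weight 8+5+9=22, value 36+30+43=109
- F+G+H: weight 9+7+6=22, value 43+32+32=107
- B+F+H: weight 5+9+6=20, value 30+43+32=105
- B+F+G: weight 5+9+7=21, value 30+43+32=105
Best: $111.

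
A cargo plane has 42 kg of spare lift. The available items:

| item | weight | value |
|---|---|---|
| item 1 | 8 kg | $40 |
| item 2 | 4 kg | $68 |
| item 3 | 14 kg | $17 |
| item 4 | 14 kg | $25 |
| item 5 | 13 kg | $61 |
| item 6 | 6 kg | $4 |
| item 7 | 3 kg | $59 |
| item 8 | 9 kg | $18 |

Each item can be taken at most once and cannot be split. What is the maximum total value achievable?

$253

Check high-value combinations within 42 kg:
- item 1+item 2+item 4+item 5+item 7: weight 8+4+14+13+3=42, value 40+68+25+61+59=253
- item 1+item 2+item 5+item 7+item 8: weight 8+4+13+3+9=37, value 40+68+61+59+18=246
- item 1+item 2+item 3+item 5+item 7: weight 8+4+14+13+3=42, value 40+68+17+61+59=245
- item 1+item 2+item 5+item 6+item 7: weight 8+4+13+6+3=34, value 40+68+61+4+59=232
Best: $253.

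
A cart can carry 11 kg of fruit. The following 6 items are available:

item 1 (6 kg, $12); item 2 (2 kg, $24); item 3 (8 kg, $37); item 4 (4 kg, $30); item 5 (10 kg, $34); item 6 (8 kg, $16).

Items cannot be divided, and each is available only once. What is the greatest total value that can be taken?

Check high-value combinations within 11 kg:
- item 2+item 3: weight 2+8=10, value 24+37=61
- item 2+item 4: weight 2+4=6, value 24+30=54
- item 1+item 4: weight 6+4=10, value 12+30=42
- item 2+item 6: weight 2+8=10, value 24+16=40
Best: $61.

$61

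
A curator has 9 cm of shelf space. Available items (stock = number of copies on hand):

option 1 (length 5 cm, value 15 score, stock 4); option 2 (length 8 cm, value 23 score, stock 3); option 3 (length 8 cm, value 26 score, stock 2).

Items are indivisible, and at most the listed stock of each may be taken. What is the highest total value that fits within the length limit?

Top feasible selections:
- 1×option 3: length 8, value 26
- 1×option 2: length 8, value 23
- 1×option 1: length 5, value 15
Best: 26 score.

26 score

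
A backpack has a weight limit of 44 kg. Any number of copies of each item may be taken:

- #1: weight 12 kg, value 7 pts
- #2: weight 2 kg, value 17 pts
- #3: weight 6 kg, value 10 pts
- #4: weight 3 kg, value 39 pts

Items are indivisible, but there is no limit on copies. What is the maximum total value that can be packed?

Best value-per-unit is #4 at 39/3; filling with it alone gives 14×39 = 546.
Optimal mix: 1×#2 + 14×#4 → weight 44, value 563.

563 pts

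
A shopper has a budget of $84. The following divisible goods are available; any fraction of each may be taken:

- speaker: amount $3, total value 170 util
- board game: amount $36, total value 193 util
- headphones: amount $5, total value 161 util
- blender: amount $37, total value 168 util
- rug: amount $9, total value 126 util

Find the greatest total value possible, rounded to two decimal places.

790.76

Take in order of value per unit:
- speaker (170/3 per unit): all 3 → value 170, running total 170.00
- headphones (161/5 per unit): all 5 → value 161, running total 331.00
- rug (126/9 per unit): all 9 → value 126, running total 457.00
- board game (193/36 per unit): all 36 → value 193, running total 650.00
- blender (168/37 per unit): 31 of 37 → value 31×168/37 = 140.7568, running total 790.76
Total 790.76.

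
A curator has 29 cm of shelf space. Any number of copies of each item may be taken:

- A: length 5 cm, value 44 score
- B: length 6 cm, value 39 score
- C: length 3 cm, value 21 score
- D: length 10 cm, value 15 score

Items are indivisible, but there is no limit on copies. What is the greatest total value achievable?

Best value-per-unit is A at 44/5; filling with it alone gives 5×44 = 220.
Optimal mix: 5×A + 1×C → length 28, value 241.

241 score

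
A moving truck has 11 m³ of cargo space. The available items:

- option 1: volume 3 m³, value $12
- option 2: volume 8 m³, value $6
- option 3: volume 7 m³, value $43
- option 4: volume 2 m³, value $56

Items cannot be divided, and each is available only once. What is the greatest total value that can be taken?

This is a 0/1 knapsack; check combinations near the capacity.
- option 3+option 4: volume 7+2=9, value 43+56=99
- option 1+option 4: volume 3+2=5, value 12+56=68
- option 2+option 4: volume 8+2=10, value 6+56=62
Best: $99.

$99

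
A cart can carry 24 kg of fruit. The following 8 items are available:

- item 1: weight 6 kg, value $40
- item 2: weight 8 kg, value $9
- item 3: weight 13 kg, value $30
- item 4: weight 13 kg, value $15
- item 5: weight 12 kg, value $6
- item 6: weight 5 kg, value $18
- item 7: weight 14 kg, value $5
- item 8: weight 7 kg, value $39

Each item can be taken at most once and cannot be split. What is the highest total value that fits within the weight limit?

Check high-value combinations within 24 kg:
- item 1+item 6+item 8: weight 6+5+7=18, value 40+18+39=97
- item 1+item 2+item 8: weight 6+8+7=21, value 40+9+39=88
- item 1+item 3+item 6: weight 6+13+5=24, value 40+30+18=88
- item 1+item 8: weight 6+7=13, value 40+39=79
- item 1+item 4+item 6: weight 6+13+5=24, value 40+15+18=73
Best: $97.

$97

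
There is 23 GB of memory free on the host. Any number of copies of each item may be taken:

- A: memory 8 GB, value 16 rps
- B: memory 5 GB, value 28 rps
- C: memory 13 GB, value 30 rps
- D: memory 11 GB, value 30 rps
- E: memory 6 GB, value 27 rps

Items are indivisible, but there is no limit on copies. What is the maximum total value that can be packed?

Best value-per-unit is B at 28/5, and filling with it alone uses memory 4×5=20. No mix of the others beats 4×28 = 112.

112 rps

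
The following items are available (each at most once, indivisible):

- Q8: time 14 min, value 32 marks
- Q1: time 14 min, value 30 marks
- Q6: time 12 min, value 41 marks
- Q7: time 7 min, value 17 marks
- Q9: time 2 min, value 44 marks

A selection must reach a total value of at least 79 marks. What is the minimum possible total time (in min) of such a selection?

14

Subsets with value ≥ 79, sorted by total time:
- Q6+Q9: time 14, value 85
- Q6+Q7+Q9: time 21, value 102
- Q8+Q7+Q9: time 23, value 93
- Q1+Q7+Q9: time 23, value 91
Minimum time: 14 min.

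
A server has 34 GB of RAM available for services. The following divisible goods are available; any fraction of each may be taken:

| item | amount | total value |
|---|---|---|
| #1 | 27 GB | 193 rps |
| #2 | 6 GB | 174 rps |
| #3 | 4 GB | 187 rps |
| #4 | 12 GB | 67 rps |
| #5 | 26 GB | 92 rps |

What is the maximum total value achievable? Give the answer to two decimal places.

532.56

Take in order of value per unit:
- #3 (187/4 per unit): all 4 → value 187, running total 187.00
- #2 (174/6 per unit): all 6 → value 174, running total 361.00
- #1 (193/27 per unit): 24 of 27 → value 24×193/27 = 171.5556, running total 532.56
Total 532.56.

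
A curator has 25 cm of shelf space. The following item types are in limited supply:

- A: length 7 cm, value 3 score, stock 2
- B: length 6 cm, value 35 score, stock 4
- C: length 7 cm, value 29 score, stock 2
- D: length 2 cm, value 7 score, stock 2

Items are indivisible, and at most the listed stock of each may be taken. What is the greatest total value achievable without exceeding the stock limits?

Best selections within length 25 and stock limits:
- 4×B: length 24, value 140
- 3×B + 1×C: length 25, value 134
- 3×B + 2×D: length 22, value 119
- 2×B + 1×C + 2×D: length 23, value 113
Best: 140 score.

140 score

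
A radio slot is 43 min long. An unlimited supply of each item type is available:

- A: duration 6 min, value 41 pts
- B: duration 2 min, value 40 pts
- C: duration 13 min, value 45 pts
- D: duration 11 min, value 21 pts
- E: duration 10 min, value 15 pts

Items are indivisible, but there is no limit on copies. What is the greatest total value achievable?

Best value-per-unit is B at 40/2, and filling with it alone uses duration 21×2=42. No mix of the others beats 21×40 = 840.

840 pts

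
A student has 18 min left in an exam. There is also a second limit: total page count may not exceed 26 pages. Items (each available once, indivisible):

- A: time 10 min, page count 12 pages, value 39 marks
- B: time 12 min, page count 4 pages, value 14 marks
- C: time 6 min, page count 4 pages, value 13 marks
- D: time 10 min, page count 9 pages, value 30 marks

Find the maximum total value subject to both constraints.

52 marks

Feasible sets respecting both limits:
- A+C: time 16, page count 16, value 52
- C+D: time 16, page count 13, value 43
- A: time 10, page count 12, value 39
Best: 52 marks.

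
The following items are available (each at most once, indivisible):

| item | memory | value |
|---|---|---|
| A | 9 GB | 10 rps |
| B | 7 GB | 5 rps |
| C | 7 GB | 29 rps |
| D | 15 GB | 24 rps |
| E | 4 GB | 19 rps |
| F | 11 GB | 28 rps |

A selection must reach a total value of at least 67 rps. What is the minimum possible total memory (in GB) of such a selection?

22

Subsets with value ≥ 67, sorted by total memory:
- C+E+F: memory 22, value 76
- C+D+E: memory 26, value 72
- A+C+F: memory 27, value 67
Minimum memory: 22 GB.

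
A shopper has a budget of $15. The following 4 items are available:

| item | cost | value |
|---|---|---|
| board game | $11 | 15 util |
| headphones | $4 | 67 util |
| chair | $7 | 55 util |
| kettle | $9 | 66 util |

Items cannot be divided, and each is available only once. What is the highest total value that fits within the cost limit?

133 util

Check high-value combinations within $15:
- headphones+kettle: cost 4+9=13, value 67+66=133
- headphones+chair: cost 4+7=11, value 67+55=122
- board game+headphones: cost 11+4=15, value 15+67=82
- headphones: cost 4, value 67
Best: 133 util.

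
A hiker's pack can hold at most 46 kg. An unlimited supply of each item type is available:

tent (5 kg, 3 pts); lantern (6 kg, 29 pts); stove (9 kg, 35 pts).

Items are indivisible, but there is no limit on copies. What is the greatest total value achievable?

209 pts

Best value-per-unit is lantern at 29/6; filling with it alone gives 7×29 = 203.
Optimal mix: 6×lantern + 1×stove → weight 45, value 209.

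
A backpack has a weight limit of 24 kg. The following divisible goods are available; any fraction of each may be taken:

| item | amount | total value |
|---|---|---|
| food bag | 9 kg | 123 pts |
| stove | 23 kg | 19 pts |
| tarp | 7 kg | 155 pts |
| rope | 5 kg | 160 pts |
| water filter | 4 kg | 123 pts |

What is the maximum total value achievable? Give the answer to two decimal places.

547.33

Take in order of value per unit:
- rope (160/5 per unit): all 5 → value 160, running total 160.00
- water filter (123/4 per unit): all 4 → value 123, running total 283.00
- tarp (155/7 per unit): all 7 → value 155, running total 438.00
- food bag (123/9 per unit): 8 of 9 → value 8×123/9 = 109.3333, running total 547.33
Total 547.33.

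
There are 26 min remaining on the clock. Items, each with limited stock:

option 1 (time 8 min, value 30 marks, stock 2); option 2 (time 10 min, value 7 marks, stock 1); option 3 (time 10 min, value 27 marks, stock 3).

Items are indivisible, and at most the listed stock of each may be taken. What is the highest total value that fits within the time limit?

Best selections within time 26 and stock limits:
- 2×option 1 + 1×option 3: time 26, value 87
- 2×option 1 + 1×option 2: time 26, value 67
- 2×option 1: time 16, value 60
Best: 87 marks.

87 marks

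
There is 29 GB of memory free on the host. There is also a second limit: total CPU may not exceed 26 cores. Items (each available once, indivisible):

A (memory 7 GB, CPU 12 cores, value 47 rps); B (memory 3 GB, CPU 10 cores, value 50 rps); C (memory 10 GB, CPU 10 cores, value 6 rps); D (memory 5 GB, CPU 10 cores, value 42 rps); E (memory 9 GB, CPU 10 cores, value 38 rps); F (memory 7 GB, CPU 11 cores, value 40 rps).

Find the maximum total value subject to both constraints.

97 rps

Feasible sets respecting both limits:
- A+B: memory 10, CPU 22, value 97
- B+D: memory 8, CPU 20, value 92
- B+F: memory 10, CPU 21, value 90
Best: 97 rps.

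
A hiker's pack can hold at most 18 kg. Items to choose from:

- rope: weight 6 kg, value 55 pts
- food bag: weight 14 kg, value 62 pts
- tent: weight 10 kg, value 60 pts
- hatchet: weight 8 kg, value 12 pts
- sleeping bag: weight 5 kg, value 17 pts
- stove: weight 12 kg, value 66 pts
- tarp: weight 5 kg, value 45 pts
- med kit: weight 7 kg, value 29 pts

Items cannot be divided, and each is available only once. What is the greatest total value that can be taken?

129 pts

This is a 0/1 knapsack; check combinations near the capacity.
- rope+tarp+med kit: weight 6+5+7=18, value 55+45+29=129
- rope+stove: weight 6+12=18, value 55+66=121
- rope+sleeping bag+tarp: weight 6+5+5=16, value 55+17+45=117
- rope+tent: weight 6+10=16, value 55+60=115
Best: 129 pts.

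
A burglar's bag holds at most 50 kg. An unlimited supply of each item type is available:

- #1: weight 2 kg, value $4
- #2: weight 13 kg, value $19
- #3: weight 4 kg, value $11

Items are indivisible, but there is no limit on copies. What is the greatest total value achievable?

$136

Best value-per-unit is #3 at 11/4; filling with it alone gives 12×11 = 132.
Optimal mix: 1×#1 + 12×#3 → weight 50, value 136.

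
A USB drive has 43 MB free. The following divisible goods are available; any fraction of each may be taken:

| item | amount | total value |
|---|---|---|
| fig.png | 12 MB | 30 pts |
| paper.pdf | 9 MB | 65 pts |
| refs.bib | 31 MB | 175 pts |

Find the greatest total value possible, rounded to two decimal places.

247.50

Take in order of value per unit:
- paper.pdf (65/9 per unit): all 9 → value 65, running total 65.00
- refs.bib (175/31 per unit): all 31 → value 175, running total 240.00
- fig.png (30/12 per unit): 3 of 12 → value 3×30/12 = 7.5000, running total 247.50
Total 247.50.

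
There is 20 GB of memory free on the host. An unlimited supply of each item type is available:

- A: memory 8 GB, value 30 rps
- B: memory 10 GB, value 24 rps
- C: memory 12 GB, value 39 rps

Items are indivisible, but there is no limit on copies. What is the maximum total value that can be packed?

Best value-per-unit is A at 30/8; filling with it alone gives 2×30 = 60.
Optimal mix: 1×A + 1×C → memory 20, value 69.

69 rps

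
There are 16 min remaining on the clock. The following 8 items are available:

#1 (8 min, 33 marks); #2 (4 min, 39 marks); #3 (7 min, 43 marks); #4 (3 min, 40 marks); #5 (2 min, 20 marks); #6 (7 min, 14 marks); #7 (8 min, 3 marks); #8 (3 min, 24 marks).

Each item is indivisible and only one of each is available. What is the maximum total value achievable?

Check high-value combinations within 16 min:
- #2+#3+#4+#5: time 4+7+3+2=16, value 39+43+40+20=142
- #3+#4+#5+#8: time 7+3+2+3=15, value 43+40+20+24=127
- #2+#3+#5+#8: time 4+7+2+3=16, value 39+43+20+24=126
Best: 142 marks.

142 marks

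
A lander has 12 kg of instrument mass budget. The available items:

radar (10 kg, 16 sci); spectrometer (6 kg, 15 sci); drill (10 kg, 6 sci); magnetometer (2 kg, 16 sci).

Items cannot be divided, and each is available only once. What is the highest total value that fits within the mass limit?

This is a 0/1 knapsack; check combinations near the capacity.
- radar+magnetometer: mass 10+2=12, value 16+16=32
- spectrometer+magnetometer: mass 6+2=8, value 15+16=31
- drill+magnetometer: mass 10+2=12, value 6+16=22
- magnetometer: mass 2, value 16
- radar: mass 10, value 16
Best: 32 sci.

32 sci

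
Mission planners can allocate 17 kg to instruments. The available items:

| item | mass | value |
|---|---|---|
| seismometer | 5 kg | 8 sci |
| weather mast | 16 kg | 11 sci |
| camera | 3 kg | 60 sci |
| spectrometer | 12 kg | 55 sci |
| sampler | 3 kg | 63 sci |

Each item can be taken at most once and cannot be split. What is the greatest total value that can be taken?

Check high-value combinations within 17 kg:
- seismometer+camera+sampler: mass 5+3+3=11, value 8+60+63=131
- camera+sampler: mass 3+3=6, value 60+63=123
- spectrometer+sampler: mass 12+3=15, value 55+63=118
Best: 131 sci.

131 sci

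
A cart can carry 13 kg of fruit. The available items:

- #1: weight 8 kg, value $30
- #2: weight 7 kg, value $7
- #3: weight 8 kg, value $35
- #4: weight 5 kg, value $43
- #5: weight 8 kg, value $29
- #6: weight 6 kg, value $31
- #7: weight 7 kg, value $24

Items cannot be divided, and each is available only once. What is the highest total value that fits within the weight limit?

This is a 0/1 knapsack; check combinations near the capacity.
- #3+#4: weight 8+5=13, value 35+43=78
- #4+#6: weight 5+6=11, value 43+31=74
- #1+#4: weight 8+5=13, value 30+43=73
- #4+#5: weight 5+8=13, value 43+29=72
Best: $78.

$78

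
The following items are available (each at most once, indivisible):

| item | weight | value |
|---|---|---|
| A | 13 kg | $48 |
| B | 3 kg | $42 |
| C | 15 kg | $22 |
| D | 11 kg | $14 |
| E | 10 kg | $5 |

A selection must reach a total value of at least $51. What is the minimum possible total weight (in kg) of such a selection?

14

Subsets with value ≥ 51, sorted by total weight:
- B+D: weight 14, value 56
- A+B: weight 16, value 90
- B+C: weight 18, value 64
- A+E: weight 23, value 53
Minimum weight: 14 kg.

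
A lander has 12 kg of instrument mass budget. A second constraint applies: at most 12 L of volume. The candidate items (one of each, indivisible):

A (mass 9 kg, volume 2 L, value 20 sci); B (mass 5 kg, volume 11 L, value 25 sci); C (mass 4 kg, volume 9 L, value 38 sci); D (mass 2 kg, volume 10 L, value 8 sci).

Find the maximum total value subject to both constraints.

38 sci

Feasible sets respecting both limits:
- C: mass 4, volume 9, value 38
- A+D: mass 11, volume 12, value 28
- B: mass 5, volume 11, value 25
Best: 38 sci.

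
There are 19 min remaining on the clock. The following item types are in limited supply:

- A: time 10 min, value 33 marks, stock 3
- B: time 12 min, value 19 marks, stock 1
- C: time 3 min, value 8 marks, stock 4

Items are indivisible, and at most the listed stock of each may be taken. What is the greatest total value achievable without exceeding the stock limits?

Best selections within time 19 and stock limits:
- 1×A + 3×C: time 19, value 57
- 1×A + 2×C: time 16, value 49
- 1×A + 1×C: time 13, value 41
- 1×B + 2×C: time 18, value 35
Best: 57 marks.

57 marks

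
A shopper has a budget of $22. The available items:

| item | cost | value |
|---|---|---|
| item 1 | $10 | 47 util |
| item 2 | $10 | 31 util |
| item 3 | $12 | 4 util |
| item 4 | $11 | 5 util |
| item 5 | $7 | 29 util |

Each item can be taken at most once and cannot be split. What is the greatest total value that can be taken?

78 util

Check high-value combinations within $22:
- item 1+item 2: cost 10+10=20, value 47+31=78
- item 1+item 5: cost 10+7=17, value 47+29=76
- item 2+item 5: cost 10+7=17, value 31+29=60
Best: 78 util.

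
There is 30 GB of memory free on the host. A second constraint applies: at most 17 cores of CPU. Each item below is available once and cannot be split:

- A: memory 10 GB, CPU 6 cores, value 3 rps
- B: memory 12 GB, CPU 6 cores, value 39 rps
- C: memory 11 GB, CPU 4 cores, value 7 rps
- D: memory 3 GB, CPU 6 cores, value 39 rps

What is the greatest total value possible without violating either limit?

Feasible sets respecting both limits:
- B+C+D: memory 26, CPU 16, value 85
- B+D: memory 15, CPU 12, value 78
- A+C+D: memory 24, CPU 16, value 49
Best: 85 rps.

85 rps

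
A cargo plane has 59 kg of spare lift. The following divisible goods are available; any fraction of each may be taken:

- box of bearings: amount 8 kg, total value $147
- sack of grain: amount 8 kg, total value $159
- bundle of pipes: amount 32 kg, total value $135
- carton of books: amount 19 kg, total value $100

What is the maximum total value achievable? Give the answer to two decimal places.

507.25

Take in order of value per unit:
- sack of grain (159/8 per unit): all 8 → value 159, running total 159.00
- box of bearings (147/8 per unit): all 8 → value 147, running total 306.00
- carton of books (100/19 per unit): all 19 → value 100, running total 406.00
- bundle of pipes (135/32 per unit): 24 of 32 → value 24×135/32 = 101.2500, running total 507.25
Total 507.25.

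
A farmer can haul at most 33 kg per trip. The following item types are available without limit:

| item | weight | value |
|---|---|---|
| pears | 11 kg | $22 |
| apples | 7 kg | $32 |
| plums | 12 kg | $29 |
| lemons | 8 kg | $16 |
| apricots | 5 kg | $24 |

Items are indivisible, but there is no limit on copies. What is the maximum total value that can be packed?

Best value-per-unit is apricots at 24/5; filling with it alone gives 6×24 = 144.
Optimal mix: 4×apples + 1×apricots → weight 33, value 152.

$152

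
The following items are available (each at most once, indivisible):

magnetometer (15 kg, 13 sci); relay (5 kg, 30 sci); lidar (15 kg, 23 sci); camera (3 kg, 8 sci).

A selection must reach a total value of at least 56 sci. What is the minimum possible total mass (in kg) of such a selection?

Subsets with value ≥ 56, sorted by total mass:
- relay+lidar+camera: mass 23, value 61
- magnetometer+relay+lidar: mass 35, value 66
- magnetometer+relay+lidar+camera: mass 38, value 74
Minimum mass: 23 kg.

23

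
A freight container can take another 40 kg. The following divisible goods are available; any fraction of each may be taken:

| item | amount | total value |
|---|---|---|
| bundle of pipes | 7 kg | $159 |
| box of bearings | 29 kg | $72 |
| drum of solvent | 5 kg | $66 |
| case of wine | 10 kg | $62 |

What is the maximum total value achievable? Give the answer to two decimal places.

331.69

Take in order of value per unit:
- bundle of pipes (159/7 per unit): all 7 → value 159, running total 159.00
- drum of solvent (66/5 per unit): all 5 → value 66, running total 225.00
- case of wine (62/10 per unit): all 10 → value 62, running total 287.00
- box of bearings (72/29 per unit): 18 of 29 → value 18×72/29 = 44.6897, running total 331.69
Total 331.69.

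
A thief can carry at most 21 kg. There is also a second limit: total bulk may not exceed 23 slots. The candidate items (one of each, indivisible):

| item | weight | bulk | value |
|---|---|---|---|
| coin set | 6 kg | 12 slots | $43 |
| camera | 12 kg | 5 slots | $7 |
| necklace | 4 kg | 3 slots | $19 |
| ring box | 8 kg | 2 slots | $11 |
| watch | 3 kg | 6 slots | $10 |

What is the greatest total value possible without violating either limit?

Feasible sets respecting both limits:
- coin set+necklace+ring box+watch: weight 21, bulk 23, value 83
- coin set+necklace+ring box: weight 18, bulk 17, value 73
- coin set+necklace+watch: weight 13, bulk 21, value 72
Best: $83.

$83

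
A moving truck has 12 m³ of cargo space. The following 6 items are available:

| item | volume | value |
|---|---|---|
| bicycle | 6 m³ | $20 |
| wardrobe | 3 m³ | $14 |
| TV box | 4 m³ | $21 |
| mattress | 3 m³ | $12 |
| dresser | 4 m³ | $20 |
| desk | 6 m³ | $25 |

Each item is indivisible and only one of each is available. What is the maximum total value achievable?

Check high-value combinations within 12 m³:
- wardrobe+TV box+dresser: volume 3+4+4=11, value 14+21+20=55
- TV box+mattress+dresser: volume 4+3+4=11, value 21+12+20=53
- wardrobe+mattress+desk: volume 3+3+6=12, value 14+12+25=51
- wardrobe+TV box+mattress: volume 3+4+3=10, value 14+21+12=47
- wardrobe+mattress+dresser: volume 3+3+4=10, value 14+12+20=46
Best: $55.

$55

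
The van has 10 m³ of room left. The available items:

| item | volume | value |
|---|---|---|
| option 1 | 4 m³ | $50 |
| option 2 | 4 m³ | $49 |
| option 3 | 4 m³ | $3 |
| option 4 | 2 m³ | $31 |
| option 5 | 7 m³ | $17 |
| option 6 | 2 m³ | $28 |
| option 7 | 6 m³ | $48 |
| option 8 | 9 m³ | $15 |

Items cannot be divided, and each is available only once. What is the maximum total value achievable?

$130

Check high-value combinations within 10 m³:
- option 1+option 2+option 4: volume 4+4+2=10, value 50+49+31=130
- option 1+option 2+option 6: volume 4+4+2=10, value 50+49+28=127
- option 1+option 4+option 6: volume 4+2+2=8, value 50+31+28=109
- option 2+option 4+option 6: volume 4+2+2=8, value 49+31+28=108
Best: $130.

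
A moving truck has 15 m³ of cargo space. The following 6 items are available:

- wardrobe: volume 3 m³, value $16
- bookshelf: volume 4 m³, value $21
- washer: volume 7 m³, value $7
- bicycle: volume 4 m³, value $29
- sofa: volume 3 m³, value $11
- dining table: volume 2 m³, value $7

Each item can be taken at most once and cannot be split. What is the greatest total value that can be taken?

Check high-value combinations within 15 m³:
- wardrobe+bookshelf+bicycle+sofa: volume 3+4+4+3=14, value 16+21+29+11=77
- wardrobe+bookshelf+bicycle+dining table: volume 3+4+4+2=13, value 16+21+29+7=73
- bookshelf+bicycle+sofa+dining table: volume 4+4+3+2=13, value 21+29+11+7=68
- wardrobe+bookshelf+bicycle: volume 3+4+4=11, value 16+21+29=66
- wardrobe+bicycle+sofa+dining table: volume 3+4+3+2=12, value 16+29+11+7=63
Best: $77.

$77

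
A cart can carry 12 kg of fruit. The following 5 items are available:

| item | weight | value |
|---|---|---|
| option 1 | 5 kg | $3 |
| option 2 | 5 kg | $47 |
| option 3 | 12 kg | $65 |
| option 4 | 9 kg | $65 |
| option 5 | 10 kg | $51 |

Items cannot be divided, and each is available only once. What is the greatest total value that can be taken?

$65

Check high-value combinations within 12 kg:
- option 4: weight 9, value 65
- option 3: weight 12, value 65
- option 5: weight 10, value 51
- option 1+option 2: weight 5+5=10, value 3+47=50
Best: $65.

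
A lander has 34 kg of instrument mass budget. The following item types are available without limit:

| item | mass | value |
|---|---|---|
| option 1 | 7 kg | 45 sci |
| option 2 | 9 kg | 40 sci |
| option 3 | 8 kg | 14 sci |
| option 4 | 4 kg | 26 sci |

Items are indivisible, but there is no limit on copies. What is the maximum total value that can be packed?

Best value-per-unit is option 4 at 26/4; filling with it alone gives 8×26 = 208.
Optimal mix: 2×option 1 + 5×option 4 → mass 34, value 220.

220 sci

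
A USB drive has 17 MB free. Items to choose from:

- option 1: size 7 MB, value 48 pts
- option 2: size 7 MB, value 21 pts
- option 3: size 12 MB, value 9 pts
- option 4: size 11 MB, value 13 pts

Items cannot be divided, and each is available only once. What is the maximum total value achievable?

69 pts

Check high-value combinations within 17 MB:
- option 1+option 2: size 7+7=14, value 48+21=69
- option 1: size 7, value 48
- option 2: size 7, value 21
- option 4: size 11, value 13
- option 3: size 12, value 9
Best: 69 pts.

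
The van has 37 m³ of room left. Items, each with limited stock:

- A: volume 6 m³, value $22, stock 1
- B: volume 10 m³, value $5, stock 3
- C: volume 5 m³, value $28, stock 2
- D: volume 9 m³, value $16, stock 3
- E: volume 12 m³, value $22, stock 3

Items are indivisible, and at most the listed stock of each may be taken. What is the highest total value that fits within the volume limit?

Best selections within volume 37 and stock limits:
- 1×A + 2×C + 1×D + 1×E: volume 37, value 116
- 1×A + 2×C + 2×D: volume 34, value 110
- 2×C + 3×D: volume 37, value 104
- 1×A + 2×C + 1×E: volume 28, value 100
Best: $116.

$116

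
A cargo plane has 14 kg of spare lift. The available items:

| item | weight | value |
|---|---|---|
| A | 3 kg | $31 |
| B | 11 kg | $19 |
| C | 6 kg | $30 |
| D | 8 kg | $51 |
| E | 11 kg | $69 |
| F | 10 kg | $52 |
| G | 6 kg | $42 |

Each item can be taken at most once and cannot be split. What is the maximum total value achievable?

$100

Check high-value combinations within 14 kg:
- A+E: weight 3+11=14, value 31+69=100
- D+G: weight 8+6=14, value 51+42=93
- A+F: weight 3+10=13, value 31+52=83
- A+D: weight 3+8=11, value 31+51=82
- C+D: weight 6+8=14, value 30+51=81
Best: $100.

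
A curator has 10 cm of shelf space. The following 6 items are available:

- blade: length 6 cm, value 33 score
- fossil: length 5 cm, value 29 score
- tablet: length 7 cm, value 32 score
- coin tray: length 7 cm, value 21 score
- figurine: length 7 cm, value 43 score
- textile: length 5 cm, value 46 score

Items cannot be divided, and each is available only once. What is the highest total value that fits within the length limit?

This is a 0/1 knapsack; check combinations near the capacity.
- fossil+textile: length 5+5=10, value 29+46=75
- textile: length 5, value 46
- figurine: length 7, value 43
Best: 75 score.

75 score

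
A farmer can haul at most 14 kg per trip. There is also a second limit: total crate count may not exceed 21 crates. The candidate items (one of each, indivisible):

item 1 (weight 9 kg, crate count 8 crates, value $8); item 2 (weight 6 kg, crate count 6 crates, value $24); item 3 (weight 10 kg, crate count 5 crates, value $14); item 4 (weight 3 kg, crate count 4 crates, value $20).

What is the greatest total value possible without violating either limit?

Feasible sets respecting both limits:
- item 2+item 4: weight 9, crate count 10, value 44
- item 3+item 4: weight 13, crate count 9, value 34
- item 1+item 4: weight 12, crate count 12, value 28
- item 2: weight 6, crate count 6, value 24
Best: $44.

$44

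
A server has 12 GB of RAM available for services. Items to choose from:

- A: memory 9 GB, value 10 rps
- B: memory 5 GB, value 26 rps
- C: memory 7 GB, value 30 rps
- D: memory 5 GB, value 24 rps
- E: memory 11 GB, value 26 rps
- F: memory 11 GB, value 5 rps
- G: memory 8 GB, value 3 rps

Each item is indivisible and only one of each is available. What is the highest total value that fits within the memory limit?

56 rps

Check high-value combinations within 12 GB:
- B+C: memory 5+7=12, value 26+30=56
- C+D: memory 7+5=12, value 30+24=54
- B+D: memory 5+5=10, value 26+24=50
- C: memory 7, value 30
- B: memory 5, value 26
Best: 56 rps.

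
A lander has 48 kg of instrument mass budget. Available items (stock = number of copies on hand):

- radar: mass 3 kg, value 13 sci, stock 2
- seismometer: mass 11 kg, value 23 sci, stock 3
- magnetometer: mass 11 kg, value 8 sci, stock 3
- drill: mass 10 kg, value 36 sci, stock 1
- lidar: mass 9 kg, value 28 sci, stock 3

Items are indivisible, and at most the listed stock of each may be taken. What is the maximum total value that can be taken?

Best selections within mass 48 and stock limits:
- 2×radar + 1×drill + 3×lidar: mass 43, value 146
- 1×seismometer + 1×drill + 3×lidar: mass 48, value 143
- 2×radar + 1×seismometer + 1×drill + 2×lidar: mass 45, value 141
- 2×radar + 2×seismometer + 1×drill + 1×lidar: mass 47, value 136
Best: 146 sci.

146 sci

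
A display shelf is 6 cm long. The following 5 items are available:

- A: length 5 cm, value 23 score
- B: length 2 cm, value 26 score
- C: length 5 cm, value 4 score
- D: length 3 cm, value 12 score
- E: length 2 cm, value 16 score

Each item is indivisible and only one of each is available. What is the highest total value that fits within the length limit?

42 score

This is a 0/1 knapsack; check combinations near the capacity.
- B+E: length 2+2=4, value 26+16=42
- B+D: length 2+3=5, value 26+12=38
- D+E: length 3+2=5, value 12+16=28
Best: 42 score.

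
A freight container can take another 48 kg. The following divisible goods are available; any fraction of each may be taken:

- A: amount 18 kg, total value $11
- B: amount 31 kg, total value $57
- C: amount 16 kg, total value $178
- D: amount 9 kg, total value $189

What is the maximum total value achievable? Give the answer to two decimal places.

Take in order of value per unit:
- D (189/9 per unit): all 9 → value 189, running total 189.00
- C (178/16 per unit): all 16 → value 178, running total 367.00
- B (57/31 per unit): 23 of 31 → value 23×57/31 = 42.2903, running total 409.29
Total 409.29.

409.29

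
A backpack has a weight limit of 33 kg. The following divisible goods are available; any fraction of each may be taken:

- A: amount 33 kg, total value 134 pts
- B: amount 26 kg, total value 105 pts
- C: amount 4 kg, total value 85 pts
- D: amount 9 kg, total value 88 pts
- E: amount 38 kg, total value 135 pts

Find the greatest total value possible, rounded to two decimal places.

Take in order of value per unit:
- C (85/4 per unit): all 4 → value 85, running total 85.00
- D (88/9 per unit): all 9 → value 88, running total 173.00
- A (134/33 per unit): 20 of 33 → value 20×134/33 = 81.2121, running total 254.21
Total 254.21.

254.21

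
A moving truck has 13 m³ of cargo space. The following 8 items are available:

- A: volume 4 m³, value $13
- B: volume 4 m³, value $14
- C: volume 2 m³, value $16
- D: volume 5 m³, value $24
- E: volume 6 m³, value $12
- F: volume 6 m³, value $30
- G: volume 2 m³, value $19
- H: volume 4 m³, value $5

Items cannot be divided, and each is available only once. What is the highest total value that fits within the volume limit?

This is a 0/1 knapsack; check combinations near the capacity.
- B+C+D+G: volume 4+2+5+2=13, value 14+16+24+19=73
- D+F+G: volume 5+6+2=13, value 24+30+19=73
- A+C+D+G: volume 4+2+5+2=13, value 13+16+24+19=72
- C+D+F: volume 2+5+6=13, value 16+24+30=70
Best: $73.

$73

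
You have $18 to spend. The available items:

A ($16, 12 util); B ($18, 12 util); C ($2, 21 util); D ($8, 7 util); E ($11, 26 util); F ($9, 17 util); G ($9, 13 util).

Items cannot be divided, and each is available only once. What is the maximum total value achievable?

This is a 0/1 knapsack; check combinations near the capacity.
- C+E: cost 2+11=13, value 21+26=47
- C+F: cost 2+9=11, value 21+17=38
- C+G: cost 2+9=11, value 21+13=34
Best: 47 util.

47 util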